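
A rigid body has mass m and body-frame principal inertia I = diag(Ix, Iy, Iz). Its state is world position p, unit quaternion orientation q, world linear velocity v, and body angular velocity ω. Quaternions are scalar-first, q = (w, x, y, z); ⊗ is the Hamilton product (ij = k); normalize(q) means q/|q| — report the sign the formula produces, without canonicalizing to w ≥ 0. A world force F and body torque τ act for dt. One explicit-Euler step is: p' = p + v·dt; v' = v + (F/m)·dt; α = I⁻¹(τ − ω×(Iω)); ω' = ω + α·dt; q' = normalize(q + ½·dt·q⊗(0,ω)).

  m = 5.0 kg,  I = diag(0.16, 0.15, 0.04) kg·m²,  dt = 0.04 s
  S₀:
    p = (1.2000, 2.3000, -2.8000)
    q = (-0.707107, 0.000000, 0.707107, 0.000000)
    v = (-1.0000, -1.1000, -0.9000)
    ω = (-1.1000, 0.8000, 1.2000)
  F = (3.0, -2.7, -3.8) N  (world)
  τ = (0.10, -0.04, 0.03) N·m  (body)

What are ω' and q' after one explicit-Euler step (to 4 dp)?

ω' = (-1.0486, 0.8316, 1.2212)
q' = (-0.7179, 0.0325, 0.6953, -0.0014)

ω×(Iω) gyroscopic = (-0.1056, -0.1584, 0.0088)
angular accel α = (1.2850, 0.7893, 0.5300)
new body rate ω' = (-1.0486, 0.8316, 1.2212)
q⊗(0,ω) = (-0.5656856, 1.6263461, -0.5656856, -0.0707107)
q + ½dt·q⊗(0,ω), renormalized = (-0.7179, 0.0325, 0.6953, -0.0014)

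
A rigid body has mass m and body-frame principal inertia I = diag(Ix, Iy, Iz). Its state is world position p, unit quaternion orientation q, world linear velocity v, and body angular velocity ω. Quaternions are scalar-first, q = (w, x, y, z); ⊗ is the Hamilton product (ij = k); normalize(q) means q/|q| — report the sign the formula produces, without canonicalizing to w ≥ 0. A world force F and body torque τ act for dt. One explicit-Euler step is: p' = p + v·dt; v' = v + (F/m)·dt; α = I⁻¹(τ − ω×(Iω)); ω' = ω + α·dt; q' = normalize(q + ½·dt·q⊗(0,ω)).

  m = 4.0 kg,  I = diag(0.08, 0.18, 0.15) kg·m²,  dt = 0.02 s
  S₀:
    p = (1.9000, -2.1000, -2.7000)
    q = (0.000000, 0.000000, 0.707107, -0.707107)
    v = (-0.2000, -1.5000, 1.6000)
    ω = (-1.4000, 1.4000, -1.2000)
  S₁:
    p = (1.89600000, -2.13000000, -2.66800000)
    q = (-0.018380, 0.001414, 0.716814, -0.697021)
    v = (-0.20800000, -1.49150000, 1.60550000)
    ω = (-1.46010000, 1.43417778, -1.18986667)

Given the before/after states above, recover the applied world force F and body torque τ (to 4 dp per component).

v₁ − v₀ = (-0.00800000, 0.00850000, 0.00550000)
applied force F = (-1.6000, 1.7000, 1.1000)
rate change Δω = (-0.06010000, 0.03417778, 0.01013333)
gyro term ω₀×Iω₀ = (0.0504, -0.1176, -0.1960)
I·α + gyro = (-0.1900, 0.1900, -0.1200)

F = (-1.6000, 1.7000, 1.1000)
τ = (-0.1900, 0.1900, -0.1200)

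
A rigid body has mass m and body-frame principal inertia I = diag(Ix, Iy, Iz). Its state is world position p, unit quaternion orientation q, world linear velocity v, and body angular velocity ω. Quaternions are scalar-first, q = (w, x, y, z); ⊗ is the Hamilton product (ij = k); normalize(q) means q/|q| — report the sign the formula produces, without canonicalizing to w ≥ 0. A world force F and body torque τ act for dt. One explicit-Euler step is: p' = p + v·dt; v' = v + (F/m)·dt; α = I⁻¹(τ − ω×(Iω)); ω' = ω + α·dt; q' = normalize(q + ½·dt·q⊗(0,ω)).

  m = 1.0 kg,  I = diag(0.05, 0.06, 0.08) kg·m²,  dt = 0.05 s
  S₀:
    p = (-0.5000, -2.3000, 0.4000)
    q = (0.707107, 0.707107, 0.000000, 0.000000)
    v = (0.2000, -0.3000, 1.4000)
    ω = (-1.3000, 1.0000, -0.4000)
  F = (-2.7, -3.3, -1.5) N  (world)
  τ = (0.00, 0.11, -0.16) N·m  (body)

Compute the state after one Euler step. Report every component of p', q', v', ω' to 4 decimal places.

new position p' = (-0.4900, -2.3150, 0.4700)
v' = v + a·dt = (0.0650, -0.4650, 1.3250)
ω×(Iω) gyroscopic = (-0.0080, -0.0156, -0.0130)
(τ − ω×Iω)/I = (0.1600, 2.0933, -1.8375)
new body rate ω' = (-1.2920, 1.1047, -0.4919)
q⊗(0,ω) = (0.9192391, -0.9192391, 0.9899498, 0.4242642)
updated quaternion q' = (0.7294, 0.6835, 0.0247, 0.0106)

p' = (-0.4900, -2.3150, 0.4700)
q' = (0.7294, 0.6835, 0.0247, 0.0106)
v' = (0.0650, -0.4650, 1.3250)
ω' = (-1.2920, 1.1047, -0.4919)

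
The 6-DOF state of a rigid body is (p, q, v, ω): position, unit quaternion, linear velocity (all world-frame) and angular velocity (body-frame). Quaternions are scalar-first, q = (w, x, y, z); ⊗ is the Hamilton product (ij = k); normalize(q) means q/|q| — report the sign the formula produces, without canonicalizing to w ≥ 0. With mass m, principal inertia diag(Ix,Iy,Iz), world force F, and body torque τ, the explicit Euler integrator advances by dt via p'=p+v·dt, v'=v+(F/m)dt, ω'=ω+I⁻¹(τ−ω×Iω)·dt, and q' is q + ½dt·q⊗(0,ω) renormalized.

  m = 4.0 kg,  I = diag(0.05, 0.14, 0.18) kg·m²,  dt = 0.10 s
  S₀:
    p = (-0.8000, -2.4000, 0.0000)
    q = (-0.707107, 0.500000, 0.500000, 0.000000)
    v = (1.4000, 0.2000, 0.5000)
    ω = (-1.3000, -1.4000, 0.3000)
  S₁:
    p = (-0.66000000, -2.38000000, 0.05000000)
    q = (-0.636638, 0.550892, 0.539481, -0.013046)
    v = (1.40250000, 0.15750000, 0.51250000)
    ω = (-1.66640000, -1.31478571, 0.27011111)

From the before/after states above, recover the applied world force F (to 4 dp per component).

F = (0.1000, -1.7000, 0.5000)

v₁ − v₀ = (0.00250000, -0.04250000, 0.01250000)
m·(v₁−v₀)/dt = (0.1000, -1.7000, 0.5000)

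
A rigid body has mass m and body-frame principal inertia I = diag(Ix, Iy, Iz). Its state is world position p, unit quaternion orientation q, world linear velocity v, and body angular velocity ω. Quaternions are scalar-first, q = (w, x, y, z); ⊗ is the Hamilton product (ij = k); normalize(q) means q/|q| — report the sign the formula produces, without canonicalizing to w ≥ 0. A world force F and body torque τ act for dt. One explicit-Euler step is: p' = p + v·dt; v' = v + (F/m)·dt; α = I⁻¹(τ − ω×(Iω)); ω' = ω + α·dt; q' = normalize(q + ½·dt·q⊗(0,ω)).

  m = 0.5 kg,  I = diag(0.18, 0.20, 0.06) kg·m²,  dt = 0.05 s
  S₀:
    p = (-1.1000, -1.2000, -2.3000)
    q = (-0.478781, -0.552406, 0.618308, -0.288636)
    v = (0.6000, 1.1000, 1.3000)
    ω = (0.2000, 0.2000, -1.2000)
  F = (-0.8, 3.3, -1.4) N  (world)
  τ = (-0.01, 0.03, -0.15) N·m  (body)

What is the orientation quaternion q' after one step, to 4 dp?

Hamilton product q⊗(0,ω) = (-0.3595436, -0.7799986, -0.8163706, 0.3403944)
q' = normalize(q + ½dt·q⊗(0,ω)) = (-0.4875, -0.5716, 0.5976, -0.2800)

q' = (-0.4875, -0.5716, 0.5976, -0.2800)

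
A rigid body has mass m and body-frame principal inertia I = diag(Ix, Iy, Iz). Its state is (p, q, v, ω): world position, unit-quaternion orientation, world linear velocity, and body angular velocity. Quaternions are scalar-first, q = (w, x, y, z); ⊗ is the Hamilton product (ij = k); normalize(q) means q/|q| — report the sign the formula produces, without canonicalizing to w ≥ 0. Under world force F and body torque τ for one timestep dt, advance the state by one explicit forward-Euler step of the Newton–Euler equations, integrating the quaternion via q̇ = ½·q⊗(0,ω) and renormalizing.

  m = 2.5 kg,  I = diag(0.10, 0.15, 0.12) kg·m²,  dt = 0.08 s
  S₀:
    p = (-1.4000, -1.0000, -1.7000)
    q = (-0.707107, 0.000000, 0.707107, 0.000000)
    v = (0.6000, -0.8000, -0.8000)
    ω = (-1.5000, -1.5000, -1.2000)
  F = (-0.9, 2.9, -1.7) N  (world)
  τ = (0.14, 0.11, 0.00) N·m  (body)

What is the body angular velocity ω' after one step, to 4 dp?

precession coupling ω×(Iω) = (-0.0540, -0.0360, 0.1125)
(τ − ω×Iω)/I = (1.9400, 0.9733, -0.9375)
new body rate ω' = (-1.3448, -1.4221, -1.2750)

ω' = (-1.3448, -1.4221, -1.2750)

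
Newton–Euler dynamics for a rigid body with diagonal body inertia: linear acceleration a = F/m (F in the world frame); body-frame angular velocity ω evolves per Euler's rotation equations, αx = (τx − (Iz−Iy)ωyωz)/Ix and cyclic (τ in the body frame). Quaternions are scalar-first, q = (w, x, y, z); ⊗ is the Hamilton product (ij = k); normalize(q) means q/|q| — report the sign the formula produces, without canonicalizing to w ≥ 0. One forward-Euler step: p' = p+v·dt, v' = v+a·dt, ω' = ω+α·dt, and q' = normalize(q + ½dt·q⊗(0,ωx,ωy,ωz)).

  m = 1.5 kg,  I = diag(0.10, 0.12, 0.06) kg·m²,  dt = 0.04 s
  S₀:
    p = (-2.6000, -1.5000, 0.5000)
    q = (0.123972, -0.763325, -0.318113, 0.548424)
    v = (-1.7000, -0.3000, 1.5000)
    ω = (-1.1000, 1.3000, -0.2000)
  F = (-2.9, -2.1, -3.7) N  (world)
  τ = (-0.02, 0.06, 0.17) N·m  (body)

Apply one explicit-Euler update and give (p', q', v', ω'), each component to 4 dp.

p' = (-2.6680, -1.5120, 0.5600)
q' = (0.1176, -0.7786, -0.3298, 0.5208)
v' = (-1.7773, -0.3560, 1.4013)
ω' = (-1.1142, 1.3171, -0.0676)

new position p' = (-2.6680, -1.5120, 0.5600)
new velocity v' = (-1.7773, -0.3560, 1.4013)
precession coupling ω×(Iω) = (0.0156, 0.0088, -0.0286)
α = I⁻¹(τ − ω×Iω) = (-0.3560, 0.4267, 3.3100)
new body rate ω' = (-1.1142, 1.3171, -0.0676)
Hamilton product q⊗(0,ω) = (-0.3164258, -0.7856978, -0.5947678, -1.3670412)
updated quaternion q' = (0.1176, -0.7786, -0.3298, 0.5208)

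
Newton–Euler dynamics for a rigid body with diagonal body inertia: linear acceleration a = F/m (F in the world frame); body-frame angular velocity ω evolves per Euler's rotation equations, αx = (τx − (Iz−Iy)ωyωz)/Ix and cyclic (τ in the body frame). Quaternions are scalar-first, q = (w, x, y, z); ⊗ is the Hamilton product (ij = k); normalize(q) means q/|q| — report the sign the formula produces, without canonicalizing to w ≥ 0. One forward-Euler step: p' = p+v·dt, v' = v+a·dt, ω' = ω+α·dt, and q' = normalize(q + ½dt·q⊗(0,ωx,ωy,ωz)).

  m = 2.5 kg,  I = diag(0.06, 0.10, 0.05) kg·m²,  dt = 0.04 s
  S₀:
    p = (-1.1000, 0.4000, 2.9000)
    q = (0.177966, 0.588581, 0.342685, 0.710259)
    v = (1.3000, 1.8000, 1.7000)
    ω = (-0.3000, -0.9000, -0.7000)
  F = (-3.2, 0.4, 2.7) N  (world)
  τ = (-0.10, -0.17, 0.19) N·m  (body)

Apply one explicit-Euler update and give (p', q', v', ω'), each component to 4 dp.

p' = (-1.0480, 0.4720, 2.9680)
q' = (0.1976, 0.5953, 0.3434, 0.6990)
v' = (1.2488, 1.8064, 1.7432)
ω' = (-0.3457, -0.9688, -0.5566)

new position p' = (-1.0480, 0.4720, 2.9680)
v + (F/m)dt = (1.2488, 1.8064, 1.7432)
angular accel α = (-1.1417, -1.7210, 3.5840)
ω' = ω + α·dt = (-0.3457, -0.9688, -0.5566)
q⊗(0,ω) = (0.9821721, 0.3459638, 0.0387596, -0.5514936)
q' = normalize(q + ½dt·q⊗(0,ω)) = (0.1976, 0.5953, 0.3434, 0.6990)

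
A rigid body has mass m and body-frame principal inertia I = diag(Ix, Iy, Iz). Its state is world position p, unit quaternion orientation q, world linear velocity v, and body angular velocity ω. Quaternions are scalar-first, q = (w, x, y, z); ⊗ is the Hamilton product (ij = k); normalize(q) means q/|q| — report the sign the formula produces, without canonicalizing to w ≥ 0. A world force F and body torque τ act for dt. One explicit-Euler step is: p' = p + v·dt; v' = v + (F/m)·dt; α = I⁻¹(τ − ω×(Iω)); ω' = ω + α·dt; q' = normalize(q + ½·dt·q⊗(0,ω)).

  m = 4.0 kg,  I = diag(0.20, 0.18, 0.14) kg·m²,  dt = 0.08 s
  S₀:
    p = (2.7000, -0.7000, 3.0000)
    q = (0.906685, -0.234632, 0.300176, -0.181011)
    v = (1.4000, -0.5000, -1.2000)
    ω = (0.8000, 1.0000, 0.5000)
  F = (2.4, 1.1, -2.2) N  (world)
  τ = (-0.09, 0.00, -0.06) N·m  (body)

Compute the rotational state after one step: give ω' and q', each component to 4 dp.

gyro term ω×Iω = (-0.0200, 0.0240, -0.0160)
(τ − ω×Iω)/I = (-0.3500, -0.1333, -0.3143)
ω + α·dt = (0.7720, 0.9893, 0.4749)
q⊗(0,ω) = (-0.0219649, 1.0564470, 0.8791922, -0.0214303)
q + ½dt·q⊗(0,ω), renormalized = (0.9044, -0.1921, 0.3348, -0.1816)

ω' = (0.7720, 0.9893, 0.4749)
q' = (0.9044, -0.1921, 0.3348, -0.1816)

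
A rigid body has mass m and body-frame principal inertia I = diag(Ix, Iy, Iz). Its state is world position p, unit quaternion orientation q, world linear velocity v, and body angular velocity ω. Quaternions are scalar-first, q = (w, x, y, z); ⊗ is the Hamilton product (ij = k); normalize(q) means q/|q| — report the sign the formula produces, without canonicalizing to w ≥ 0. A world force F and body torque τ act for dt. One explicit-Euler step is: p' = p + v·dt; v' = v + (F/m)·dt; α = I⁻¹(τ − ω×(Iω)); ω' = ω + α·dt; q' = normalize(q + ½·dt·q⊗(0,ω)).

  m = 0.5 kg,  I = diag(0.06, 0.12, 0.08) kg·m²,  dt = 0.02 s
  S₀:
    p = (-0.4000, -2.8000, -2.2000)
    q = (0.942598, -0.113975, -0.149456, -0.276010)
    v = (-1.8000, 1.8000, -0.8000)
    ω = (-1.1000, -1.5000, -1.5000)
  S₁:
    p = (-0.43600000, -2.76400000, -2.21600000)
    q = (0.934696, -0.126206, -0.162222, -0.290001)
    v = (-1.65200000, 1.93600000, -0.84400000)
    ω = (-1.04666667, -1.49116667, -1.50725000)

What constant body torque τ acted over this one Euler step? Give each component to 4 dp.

rate change Δω = (0.05333333, 0.00883333, -0.00725000)
applied torque τ = (0.0700, 0.0200, 0.0700)

τ = (0.0700, 0.0200, 0.0700)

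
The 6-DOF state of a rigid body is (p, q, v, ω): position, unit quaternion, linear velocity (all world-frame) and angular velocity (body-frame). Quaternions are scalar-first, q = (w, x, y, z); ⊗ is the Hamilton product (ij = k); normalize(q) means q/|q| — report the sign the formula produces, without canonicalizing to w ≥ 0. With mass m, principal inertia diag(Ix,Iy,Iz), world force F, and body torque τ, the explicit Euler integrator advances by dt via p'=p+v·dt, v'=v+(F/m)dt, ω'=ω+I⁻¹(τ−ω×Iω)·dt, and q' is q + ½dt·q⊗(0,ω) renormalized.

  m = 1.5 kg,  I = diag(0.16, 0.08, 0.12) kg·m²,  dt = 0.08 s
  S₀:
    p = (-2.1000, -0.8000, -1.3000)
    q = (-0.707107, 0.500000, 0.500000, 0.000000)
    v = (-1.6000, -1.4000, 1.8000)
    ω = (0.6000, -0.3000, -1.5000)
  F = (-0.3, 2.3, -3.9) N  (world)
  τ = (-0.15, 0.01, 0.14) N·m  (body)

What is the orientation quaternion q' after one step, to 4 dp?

q' = (-0.7116, 0.4521, 0.5373, 0.0244)

2q̇ = q⊗(0,ω) = (-0.1500000, -1.1742642, 0.9621321, 0.6106605)
q' = normalize(q + ½dt·q⊗(0,ω)) = (-0.7116, 0.4521, 0.5373, 0.0244)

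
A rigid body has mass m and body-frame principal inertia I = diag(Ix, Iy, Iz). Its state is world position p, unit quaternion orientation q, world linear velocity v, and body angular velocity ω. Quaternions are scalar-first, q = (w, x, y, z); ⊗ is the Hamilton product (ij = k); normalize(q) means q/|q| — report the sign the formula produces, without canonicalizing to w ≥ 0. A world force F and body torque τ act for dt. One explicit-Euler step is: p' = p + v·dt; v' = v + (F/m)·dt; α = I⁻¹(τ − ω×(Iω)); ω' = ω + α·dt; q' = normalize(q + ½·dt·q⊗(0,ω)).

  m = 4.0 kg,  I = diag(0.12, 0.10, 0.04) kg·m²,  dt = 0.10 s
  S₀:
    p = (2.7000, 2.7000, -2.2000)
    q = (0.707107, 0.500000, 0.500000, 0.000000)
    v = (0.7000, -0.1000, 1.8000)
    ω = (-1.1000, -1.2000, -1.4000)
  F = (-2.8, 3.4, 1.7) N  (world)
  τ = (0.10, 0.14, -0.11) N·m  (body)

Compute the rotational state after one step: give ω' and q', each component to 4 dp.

ω' = (-0.9327, -1.1832, -1.6090)
q' = (0.7602, 0.4237, 0.4898, -0.0517)

(τ − ω×Iω)/I = (1.6733, 0.1680, -2.0900)
new body rate ω' = (-0.9327, -1.1832, -1.6090)
q⊗(0,ω) = (1.1500000, -1.4778177, -0.1485284, -1.0399498)
q + ½dt·q⊗(0,ω), renormalized = (0.7602, 0.4237, 0.4898, -0.0517)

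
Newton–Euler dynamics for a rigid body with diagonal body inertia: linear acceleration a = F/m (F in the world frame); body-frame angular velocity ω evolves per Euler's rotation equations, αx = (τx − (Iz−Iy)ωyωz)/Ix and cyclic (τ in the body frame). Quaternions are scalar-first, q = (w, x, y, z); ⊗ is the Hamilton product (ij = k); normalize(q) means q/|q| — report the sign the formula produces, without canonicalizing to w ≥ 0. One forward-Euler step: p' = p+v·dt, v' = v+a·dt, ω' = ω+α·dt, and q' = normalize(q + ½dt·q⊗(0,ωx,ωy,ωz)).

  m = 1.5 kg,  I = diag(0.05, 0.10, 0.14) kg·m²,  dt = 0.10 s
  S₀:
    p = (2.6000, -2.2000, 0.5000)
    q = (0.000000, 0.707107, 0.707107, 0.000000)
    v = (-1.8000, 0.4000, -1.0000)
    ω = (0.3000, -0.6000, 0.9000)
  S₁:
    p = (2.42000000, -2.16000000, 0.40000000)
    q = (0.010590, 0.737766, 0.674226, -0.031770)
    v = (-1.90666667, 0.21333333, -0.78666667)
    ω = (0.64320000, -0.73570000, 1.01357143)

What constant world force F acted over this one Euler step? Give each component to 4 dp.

Δv = v₁−v₀ = (-0.10666667, -0.18666667, 0.21333333)
F = m·Δv/dt = (-1.6000, -2.8000, 3.2000)

F = (-1.6000, -2.8000, 3.2000)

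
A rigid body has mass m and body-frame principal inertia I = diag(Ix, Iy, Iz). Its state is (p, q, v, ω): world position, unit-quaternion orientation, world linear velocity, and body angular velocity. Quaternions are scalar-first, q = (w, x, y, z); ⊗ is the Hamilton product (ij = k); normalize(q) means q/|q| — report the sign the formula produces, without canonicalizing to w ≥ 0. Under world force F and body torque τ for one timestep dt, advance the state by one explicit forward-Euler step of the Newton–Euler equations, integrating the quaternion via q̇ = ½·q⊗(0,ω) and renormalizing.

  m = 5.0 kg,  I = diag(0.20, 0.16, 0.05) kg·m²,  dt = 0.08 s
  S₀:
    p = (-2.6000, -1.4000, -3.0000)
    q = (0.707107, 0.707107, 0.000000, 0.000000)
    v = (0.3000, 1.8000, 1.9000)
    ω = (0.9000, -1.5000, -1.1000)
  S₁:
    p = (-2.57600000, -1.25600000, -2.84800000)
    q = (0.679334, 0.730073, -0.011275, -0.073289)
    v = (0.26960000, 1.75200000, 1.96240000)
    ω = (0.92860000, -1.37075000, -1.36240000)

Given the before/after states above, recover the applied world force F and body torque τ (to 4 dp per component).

velocity change Δv = (-0.03040000, -0.04800000, 0.06240000)
m·(v₁−v₀)/dt = (-1.9000, -3.0000, 3.9000)
rate change Δω = (0.02860000, 0.12925000, -0.26240000)
gyro term ω₀×Iω₀ = (-0.1815, -0.1485, 0.0540)
applied torque τ = (-0.1100, 0.1100, -0.1100)

F = (-1.9000, -3.0000, 3.9000)
τ = (-0.1100, 0.1100, -0.1100)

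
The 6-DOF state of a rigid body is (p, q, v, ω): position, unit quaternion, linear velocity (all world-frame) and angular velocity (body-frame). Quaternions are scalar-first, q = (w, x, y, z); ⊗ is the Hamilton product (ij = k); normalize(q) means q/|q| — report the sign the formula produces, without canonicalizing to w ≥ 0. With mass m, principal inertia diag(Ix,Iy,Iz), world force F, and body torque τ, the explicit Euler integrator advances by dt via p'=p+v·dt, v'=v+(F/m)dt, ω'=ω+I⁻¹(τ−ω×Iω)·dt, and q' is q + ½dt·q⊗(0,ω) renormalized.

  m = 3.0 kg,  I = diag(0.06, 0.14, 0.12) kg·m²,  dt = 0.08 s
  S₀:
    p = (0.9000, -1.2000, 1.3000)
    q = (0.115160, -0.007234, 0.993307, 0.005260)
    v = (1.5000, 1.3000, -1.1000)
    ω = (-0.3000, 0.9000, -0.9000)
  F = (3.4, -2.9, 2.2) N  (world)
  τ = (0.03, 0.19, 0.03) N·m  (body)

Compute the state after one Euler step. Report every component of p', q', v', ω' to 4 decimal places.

p' = (1.0200, -1.0960, 1.2120)
q' = (0.0794, -0.0445, 0.9958, 0.0128)
v' = (1.5907, 1.2227, -1.0413)
ω' = (-0.2816, 1.0178, -0.8656)

gyro term ω×Iω = (0.0162, -0.0162, -0.0216)
angular accel α = (0.2300, 1.4729, 0.4300)
ω + α·dt = (-0.2816, 1.0178, -0.8656)
q⊗(0,ω) = (-0.8914125, -0.9332583, 0.0955554, 0.1878375)
q + ½dt·q⊗(0,ω), renormalized = (0.0794, -0.0445, 0.9958, 0.0128)
a = F/m = (1.1333, -0.9667, 0.7333)
p + v·dt = (1.0200, -1.0960, 1.2120)
v' = v + a·dt = (1.5907, 1.2227, -1.0413)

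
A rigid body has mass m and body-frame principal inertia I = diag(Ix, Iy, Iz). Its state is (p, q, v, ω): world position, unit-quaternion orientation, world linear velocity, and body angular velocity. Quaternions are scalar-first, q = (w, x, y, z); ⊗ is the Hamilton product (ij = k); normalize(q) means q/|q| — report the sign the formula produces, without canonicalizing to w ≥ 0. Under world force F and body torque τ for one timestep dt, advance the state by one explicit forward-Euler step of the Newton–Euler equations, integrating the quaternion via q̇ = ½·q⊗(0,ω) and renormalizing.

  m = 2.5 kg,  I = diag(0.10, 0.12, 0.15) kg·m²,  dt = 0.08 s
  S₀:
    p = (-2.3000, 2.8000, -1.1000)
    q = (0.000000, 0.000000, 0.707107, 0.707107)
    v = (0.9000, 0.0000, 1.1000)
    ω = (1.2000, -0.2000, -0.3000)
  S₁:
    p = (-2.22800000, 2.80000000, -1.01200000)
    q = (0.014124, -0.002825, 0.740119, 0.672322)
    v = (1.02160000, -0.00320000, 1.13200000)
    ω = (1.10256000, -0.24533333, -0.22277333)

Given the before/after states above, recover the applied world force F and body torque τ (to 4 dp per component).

Δv = v₁−v₀ = (0.12160000, -0.00320000, 0.03200000)
applied force F = (3.8000, -0.1000, 1.0000)
rate change Δω = (-0.09744000, -0.04533333, 0.07722667)
τ = I·(Δω/dt) + ω₀×(Iω₀) = (-0.1200, -0.0500, 0.1400)

F = (3.8000, -0.1000, 1.0000)
τ = (-0.1200, -0.0500, 0.1400)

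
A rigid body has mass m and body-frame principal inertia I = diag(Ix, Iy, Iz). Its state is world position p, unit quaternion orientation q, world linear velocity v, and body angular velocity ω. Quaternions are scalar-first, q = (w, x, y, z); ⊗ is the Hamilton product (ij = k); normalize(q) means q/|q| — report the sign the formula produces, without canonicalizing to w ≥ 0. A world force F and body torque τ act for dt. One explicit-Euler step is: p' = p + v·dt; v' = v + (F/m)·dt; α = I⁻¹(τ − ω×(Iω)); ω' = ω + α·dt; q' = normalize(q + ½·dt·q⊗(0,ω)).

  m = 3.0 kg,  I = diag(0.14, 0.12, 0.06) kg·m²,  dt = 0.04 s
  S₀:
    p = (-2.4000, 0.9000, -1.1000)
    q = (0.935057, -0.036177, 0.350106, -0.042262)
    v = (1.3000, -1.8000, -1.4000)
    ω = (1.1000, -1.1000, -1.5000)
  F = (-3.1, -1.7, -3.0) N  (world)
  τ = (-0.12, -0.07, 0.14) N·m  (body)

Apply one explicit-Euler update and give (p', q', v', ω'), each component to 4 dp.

p' = (-2.3480, 0.8280, -1.1560)
q' = (0.9414, -0.0270, 0.3272, -0.0771)
v' = (1.2587, -1.8227, -1.4400)
ω' = (1.0940, -1.0793, -1.4228)

α = I⁻¹(τ − ω×Iω) = (-0.1500, 0.5167, 1.9300)
new body rate ω' = (1.0940, -1.0793, -1.4228)
Hamilton product q⊗(0,ω) = (0.3615183, 0.4569155, -1.1293164, -1.7479074)
updated quaternion q' = (0.9414, -0.0270, 0.3272, -0.0771)
a = (-1.0333, -0.5667, -1.0000)
new position p' = (-2.3480, 0.8280, -1.1560)
new velocity v' = (1.2587, -1.8227, -1.4400)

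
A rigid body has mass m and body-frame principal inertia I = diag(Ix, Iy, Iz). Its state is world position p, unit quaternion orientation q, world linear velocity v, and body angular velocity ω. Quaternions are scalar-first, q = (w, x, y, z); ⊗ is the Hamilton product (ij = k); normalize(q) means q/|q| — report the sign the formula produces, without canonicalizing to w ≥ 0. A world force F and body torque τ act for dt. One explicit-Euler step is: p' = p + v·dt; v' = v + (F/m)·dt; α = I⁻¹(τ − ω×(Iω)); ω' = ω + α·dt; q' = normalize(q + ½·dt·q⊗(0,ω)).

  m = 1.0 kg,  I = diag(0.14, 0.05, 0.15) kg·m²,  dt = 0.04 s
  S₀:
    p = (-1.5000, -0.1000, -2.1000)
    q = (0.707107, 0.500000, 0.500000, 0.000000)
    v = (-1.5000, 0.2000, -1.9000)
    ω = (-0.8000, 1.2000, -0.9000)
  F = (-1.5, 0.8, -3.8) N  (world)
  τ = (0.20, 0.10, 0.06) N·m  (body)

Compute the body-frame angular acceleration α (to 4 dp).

α = (2.2000, 2.1440, -0.1760)

gyro term ω×Iω = (-0.1080, -0.0072, 0.0864)
α = I⁻¹(τ − ω×Iω) = (2.2000, 2.1440, -0.1760)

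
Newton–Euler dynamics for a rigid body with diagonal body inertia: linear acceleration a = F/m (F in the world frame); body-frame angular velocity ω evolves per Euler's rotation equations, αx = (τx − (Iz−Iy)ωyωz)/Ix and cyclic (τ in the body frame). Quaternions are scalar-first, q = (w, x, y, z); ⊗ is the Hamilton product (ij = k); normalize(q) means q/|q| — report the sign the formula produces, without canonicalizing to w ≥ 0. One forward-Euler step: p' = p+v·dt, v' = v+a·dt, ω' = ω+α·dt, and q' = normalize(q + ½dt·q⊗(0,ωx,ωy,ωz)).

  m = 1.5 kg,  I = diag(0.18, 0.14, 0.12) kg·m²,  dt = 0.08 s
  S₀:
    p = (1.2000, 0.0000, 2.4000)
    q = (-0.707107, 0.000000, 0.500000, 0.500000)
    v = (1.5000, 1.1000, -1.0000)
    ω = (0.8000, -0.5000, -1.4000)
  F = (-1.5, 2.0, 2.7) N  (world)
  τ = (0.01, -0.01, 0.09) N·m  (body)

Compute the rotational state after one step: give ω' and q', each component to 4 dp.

α = I⁻¹(τ − ω×Iω) = (0.1333, 0.4086, 0.6167)
ω + α·dt = (0.8107, -0.4673, -1.3507)
Hamilton product q⊗(0,ω) = (0.9500000, -1.0156856, 0.7535535, 0.5899498)
updated quaternion q' = (-0.6676, -0.0405, 0.5289, 0.5224)

ω' = (0.8107, -0.4673, -1.3507)
q' = (-0.6676, -0.0405, 0.5289, 0.5224)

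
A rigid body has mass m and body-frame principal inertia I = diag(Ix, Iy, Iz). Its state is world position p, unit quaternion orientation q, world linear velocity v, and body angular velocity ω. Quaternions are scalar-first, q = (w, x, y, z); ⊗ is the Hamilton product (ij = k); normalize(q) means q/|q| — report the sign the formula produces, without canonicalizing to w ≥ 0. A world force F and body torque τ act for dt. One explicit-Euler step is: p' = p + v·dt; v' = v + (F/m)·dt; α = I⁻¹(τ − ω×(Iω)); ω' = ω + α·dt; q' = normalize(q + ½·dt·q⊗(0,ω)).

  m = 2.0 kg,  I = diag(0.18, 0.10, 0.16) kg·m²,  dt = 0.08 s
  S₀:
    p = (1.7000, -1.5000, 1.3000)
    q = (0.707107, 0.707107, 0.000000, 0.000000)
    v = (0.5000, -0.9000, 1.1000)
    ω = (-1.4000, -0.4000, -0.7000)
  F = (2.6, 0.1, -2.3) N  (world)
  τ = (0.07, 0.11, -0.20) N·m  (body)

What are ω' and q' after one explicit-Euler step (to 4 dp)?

ω' = (-1.3764, -0.3277, -0.7776)
q' = (0.7452, 0.6661, 0.0085, -0.0310)

(τ − ω×Iω)/I = (0.2956, 0.9040, -0.9700)
ω + α·dt = (-1.3764, -0.3277, -0.7776)
2q̇ = q⊗(0,ω) = (0.9899498, -0.9899498, 0.2121321, -0.7778177)
q + ½dt·q⊗(0,ω), renormalized = (0.7452, 0.6661, 0.0085, -0.0310)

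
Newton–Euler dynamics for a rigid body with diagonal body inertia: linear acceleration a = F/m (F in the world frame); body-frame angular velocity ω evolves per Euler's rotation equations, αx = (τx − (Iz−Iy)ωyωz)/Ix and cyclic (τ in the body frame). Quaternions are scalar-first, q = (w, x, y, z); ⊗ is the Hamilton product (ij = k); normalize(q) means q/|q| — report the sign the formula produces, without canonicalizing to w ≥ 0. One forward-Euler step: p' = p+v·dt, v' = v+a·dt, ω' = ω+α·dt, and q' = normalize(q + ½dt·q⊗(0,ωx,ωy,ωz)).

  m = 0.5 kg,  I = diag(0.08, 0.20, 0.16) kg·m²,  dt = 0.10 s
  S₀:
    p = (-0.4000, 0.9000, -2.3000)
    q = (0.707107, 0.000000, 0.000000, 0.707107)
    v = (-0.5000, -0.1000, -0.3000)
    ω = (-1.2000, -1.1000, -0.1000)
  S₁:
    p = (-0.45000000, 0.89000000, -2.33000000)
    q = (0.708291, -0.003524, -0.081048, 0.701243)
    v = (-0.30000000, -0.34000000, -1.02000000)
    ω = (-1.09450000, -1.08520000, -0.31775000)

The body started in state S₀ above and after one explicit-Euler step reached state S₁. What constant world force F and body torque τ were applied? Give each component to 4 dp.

rate change Δω = (0.10550000, 0.01480000, -0.21775000)
τ = I·(Δω/dt) + ω₀×(Iω₀) = (0.0800, 0.0200, -0.1900)
Δv = v₁−v₀ = (0.20000000, -0.24000000, -0.72000000)
m·(v₁−v₀)/dt = (1.0000, -1.2000, -3.6000)

F = (1.0000, -1.2000, -3.6000)
τ = (0.0800, 0.0200, -0.1900)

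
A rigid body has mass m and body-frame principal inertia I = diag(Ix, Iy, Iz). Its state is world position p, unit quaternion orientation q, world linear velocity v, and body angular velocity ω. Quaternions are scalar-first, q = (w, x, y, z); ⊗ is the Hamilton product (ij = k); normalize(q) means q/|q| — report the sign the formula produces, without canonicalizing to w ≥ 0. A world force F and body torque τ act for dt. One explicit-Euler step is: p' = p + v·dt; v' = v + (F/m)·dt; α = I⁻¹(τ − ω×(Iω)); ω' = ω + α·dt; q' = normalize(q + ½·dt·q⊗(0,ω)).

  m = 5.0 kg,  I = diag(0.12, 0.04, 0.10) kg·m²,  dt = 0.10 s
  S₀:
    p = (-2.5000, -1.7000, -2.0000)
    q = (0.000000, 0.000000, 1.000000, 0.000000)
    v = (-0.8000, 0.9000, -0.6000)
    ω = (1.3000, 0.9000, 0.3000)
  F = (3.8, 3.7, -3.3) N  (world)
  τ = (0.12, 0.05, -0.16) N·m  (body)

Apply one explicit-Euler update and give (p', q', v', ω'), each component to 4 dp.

p' = p + v·dt = (-2.5800, -1.6100, -2.0600)
v' = v + a·dt = (-0.7240, 0.9740, -0.6660)
precession coupling ω×(Iω) = (0.0162, 0.0078, -0.0936)
(τ − ω×Iω)/I = (0.8650, 1.0550, -0.6640)
ω + α·dt = (1.3865, 1.0055, 0.2336)
q⊗(0,ω) = (-0.9000000, 0.3000000, 0.0000000, -1.3000000)
q' = normalize(q + ½dt·q⊗(0,ω)) = (-0.0449, 0.0150, 0.9968, -0.0648)

p' = (-2.5800, -1.6100, -2.0600)
q' = (-0.0449, 0.0150, 0.9968, -0.0648)
v' = (-0.7240, 0.9740, -0.6660)
ω' = (1.3865, 1.0055, 0.2336)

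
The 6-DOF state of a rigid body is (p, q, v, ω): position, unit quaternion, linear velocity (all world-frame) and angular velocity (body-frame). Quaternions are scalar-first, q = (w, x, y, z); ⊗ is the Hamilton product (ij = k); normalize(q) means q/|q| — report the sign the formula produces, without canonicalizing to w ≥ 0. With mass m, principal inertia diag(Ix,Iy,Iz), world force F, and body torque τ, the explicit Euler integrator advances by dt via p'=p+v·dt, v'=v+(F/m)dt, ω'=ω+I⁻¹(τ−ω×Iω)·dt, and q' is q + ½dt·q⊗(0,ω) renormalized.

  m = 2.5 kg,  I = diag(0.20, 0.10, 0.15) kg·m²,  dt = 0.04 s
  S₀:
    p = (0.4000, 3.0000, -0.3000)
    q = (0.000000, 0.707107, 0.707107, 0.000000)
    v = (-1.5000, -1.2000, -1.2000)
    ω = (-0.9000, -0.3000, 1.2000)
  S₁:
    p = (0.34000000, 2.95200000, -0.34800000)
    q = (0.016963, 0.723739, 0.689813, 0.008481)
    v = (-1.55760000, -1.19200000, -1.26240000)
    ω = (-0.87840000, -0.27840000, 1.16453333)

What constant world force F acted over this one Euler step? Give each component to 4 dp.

velocity change Δv = (-0.05760000, 0.00800000, -0.06240000)
F = m·Δv/dt = (-3.6000, 0.5000, -3.9000)

F = (-3.6000, 0.5000, -3.9000)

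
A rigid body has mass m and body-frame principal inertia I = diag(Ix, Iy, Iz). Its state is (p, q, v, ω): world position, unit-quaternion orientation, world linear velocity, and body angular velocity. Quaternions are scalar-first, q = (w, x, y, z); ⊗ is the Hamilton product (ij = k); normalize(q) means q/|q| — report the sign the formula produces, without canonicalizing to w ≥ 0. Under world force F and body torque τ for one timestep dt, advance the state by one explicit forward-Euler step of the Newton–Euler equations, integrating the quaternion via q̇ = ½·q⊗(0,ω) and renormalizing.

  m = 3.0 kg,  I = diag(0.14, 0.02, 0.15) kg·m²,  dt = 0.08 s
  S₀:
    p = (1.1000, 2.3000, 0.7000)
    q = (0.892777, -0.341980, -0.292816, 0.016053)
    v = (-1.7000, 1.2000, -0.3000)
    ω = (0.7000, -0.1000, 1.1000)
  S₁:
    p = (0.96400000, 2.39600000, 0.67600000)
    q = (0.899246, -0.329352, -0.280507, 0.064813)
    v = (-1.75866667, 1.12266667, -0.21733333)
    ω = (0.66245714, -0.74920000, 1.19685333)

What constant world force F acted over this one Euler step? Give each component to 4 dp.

F = (-2.2000, -2.9000, 3.1000)

velocity change Δv = (-0.05866667, -0.07733333, 0.08266667)
applied force F = (-2.2000, -2.9000, 3.1000)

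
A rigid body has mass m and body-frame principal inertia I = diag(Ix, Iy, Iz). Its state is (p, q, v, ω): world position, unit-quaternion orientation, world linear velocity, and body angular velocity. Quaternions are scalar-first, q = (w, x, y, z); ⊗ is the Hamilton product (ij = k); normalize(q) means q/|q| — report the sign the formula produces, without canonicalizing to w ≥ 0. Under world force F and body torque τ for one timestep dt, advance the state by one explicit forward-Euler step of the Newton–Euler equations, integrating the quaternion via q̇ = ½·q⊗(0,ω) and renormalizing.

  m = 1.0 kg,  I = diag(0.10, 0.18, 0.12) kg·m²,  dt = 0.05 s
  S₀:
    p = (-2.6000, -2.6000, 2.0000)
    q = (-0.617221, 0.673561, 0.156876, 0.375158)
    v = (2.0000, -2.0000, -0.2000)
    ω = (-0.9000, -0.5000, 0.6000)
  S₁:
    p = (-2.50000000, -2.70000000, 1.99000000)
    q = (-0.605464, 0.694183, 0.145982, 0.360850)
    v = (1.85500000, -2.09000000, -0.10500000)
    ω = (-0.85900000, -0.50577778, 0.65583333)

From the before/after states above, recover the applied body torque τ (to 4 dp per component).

τ = (0.1000, -0.0100, 0.1700)

ω₁ − ω₀ = (0.04100000, -0.00577778, 0.05583333)
ω₀×(Iω₀) = (0.0180, 0.0108, 0.0360)
I·α + gyro = (0.1000, -0.0100, 0.1700)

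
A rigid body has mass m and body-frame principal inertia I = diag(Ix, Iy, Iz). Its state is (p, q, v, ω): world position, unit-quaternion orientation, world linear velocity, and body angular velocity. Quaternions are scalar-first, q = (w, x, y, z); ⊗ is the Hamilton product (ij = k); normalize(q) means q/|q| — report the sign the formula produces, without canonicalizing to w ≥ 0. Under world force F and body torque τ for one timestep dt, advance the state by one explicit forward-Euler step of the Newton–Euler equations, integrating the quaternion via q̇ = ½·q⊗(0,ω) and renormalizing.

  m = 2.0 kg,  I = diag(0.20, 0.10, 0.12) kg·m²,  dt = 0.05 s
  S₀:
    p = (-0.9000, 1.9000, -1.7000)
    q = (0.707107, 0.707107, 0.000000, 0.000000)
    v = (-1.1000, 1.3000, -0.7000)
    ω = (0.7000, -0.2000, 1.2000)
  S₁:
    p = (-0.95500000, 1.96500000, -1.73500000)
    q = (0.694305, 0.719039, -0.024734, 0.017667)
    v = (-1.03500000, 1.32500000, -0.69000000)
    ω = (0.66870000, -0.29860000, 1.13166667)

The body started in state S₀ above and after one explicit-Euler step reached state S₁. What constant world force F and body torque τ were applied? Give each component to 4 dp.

Δω = ω₁−ω₀ = (-0.03130000, -0.09860000, -0.06833333)
ω₀×(Iω₀) = (-0.0048, 0.0672, 0.0140)
I·α + gyro = (-0.1300, -0.1300, -0.1500)
velocity change Δv = (0.06500000, 0.02500000, 0.01000000)
m·(v₁−v₀)/dt = (2.6000, 1.0000, 0.4000)

F = (2.6000, 1.0000, 0.4000)
τ = (-0.1300, -0.1300, -0.1500)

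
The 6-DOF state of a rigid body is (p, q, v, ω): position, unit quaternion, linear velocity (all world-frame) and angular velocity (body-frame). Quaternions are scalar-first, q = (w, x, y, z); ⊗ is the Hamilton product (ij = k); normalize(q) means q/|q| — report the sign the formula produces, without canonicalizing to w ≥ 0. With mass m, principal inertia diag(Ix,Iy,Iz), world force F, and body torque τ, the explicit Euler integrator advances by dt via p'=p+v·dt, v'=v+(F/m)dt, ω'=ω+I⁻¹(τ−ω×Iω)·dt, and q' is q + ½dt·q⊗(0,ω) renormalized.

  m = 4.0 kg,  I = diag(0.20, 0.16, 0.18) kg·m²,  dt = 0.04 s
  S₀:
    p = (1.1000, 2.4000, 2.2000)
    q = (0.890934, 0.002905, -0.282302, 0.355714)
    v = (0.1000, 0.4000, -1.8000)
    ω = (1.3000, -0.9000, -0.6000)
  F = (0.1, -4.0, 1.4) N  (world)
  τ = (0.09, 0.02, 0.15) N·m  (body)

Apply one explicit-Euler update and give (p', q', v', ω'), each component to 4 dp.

precession coupling ω×(Iω) = (0.0108, -0.0156, 0.0468)
angular accel α = (0.3960, 0.2225, 0.5733)
ω' = ω + α·dt = (1.3158, -0.8911, -0.5771)
2q̇ = q⊗(0,ω) = (-0.0444199, 1.6477380, -0.3376694, -0.1701823)
q + ½dt·q⊗(0,ω), renormalized = (0.8895, 0.0358, -0.2889, 0.3521)
a = F/m = (0.0250, -1.0000, 0.3500)
new position p' = (1.1040, 2.4160, 2.1280)
new velocity v' = (0.1010, 0.3600, -1.7860)

p' = (1.1040, 2.4160, 2.1280)
q' = (0.8895, 0.0358, -0.2889, 0.3521)
v' = (0.1010, 0.3600, -1.7860)
ω' = (1.3158, -0.8911, -0.5771)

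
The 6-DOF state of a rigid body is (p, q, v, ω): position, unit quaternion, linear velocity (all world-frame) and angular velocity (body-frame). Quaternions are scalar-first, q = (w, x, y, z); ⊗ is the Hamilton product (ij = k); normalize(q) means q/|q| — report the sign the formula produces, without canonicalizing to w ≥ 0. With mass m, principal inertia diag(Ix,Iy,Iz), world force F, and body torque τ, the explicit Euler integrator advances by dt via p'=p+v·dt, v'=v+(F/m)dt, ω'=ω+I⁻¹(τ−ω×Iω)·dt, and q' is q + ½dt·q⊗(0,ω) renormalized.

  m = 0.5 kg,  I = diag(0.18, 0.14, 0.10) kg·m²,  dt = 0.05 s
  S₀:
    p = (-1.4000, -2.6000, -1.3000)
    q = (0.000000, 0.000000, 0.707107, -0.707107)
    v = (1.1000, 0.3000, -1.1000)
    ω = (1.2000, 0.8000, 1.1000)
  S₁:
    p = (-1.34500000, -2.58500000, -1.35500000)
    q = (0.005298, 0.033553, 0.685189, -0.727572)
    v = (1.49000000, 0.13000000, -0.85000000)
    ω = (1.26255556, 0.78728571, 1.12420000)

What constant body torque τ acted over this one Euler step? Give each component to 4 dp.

τ = (0.1900, 0.0700, 0.0100)

rate change Δω = (0.06255556, -0.01271429, 0.02420000)
applied torque τ = (0.1900, 0.0700, 0.0100)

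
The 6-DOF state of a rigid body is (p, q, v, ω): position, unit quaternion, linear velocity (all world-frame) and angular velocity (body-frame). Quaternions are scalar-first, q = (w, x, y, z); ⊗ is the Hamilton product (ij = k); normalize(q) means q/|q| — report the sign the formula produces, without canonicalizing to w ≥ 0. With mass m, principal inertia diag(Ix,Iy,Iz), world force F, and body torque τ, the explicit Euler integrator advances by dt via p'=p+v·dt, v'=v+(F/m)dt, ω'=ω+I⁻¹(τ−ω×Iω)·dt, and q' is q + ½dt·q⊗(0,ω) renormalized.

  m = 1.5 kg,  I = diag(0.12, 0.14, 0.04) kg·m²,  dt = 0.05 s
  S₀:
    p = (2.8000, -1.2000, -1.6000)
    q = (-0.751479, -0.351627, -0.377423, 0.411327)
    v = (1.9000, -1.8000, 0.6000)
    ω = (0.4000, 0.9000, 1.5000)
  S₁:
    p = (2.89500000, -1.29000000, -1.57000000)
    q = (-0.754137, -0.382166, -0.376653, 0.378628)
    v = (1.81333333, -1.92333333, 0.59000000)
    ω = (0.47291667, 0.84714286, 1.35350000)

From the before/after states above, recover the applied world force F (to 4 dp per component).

Δv = v₁−v₀ = (-0.08666667, -0.12333333, -0.01000000)
applied force F = (-2.6000, -3.7000, -0.3000)

F = (-2.6000, -3.7000, -0.3000)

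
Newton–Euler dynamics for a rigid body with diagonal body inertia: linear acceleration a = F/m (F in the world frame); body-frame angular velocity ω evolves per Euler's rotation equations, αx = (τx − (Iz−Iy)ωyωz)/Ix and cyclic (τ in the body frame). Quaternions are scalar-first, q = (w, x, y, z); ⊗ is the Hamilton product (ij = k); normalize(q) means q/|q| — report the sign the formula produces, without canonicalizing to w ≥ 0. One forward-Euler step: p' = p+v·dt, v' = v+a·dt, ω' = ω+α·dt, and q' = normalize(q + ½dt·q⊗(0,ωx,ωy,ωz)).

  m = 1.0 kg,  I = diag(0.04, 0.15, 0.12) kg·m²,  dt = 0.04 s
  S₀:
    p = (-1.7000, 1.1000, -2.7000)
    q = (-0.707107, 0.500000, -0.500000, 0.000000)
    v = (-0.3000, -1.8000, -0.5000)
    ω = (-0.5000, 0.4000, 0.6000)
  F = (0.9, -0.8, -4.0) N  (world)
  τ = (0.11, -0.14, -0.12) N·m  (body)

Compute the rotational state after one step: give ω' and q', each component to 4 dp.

ω' = (-0.3828, 0.3563, 0.5673)
q' = (-0.6980, 0.5010, -0.5116, -0.0095)

gyro term ω×Iω = (-0.0072, 0.0240, -0.0220)
α = I⁻¹(τ − ω×Iω) = (2.9300, -1.0933, -0.8167)
new body rate ω' = (-0.3828, 0.3563, 0.5673)
Hamilton product q⊗(0,ω) = (0.4500000, 0.0535535, -0.5828428, -0.4742642)
q' = normalize(q + ½dt·q⊗(0,ω)) = (-0.6980, 0.5010, -0.5116, -0.0095)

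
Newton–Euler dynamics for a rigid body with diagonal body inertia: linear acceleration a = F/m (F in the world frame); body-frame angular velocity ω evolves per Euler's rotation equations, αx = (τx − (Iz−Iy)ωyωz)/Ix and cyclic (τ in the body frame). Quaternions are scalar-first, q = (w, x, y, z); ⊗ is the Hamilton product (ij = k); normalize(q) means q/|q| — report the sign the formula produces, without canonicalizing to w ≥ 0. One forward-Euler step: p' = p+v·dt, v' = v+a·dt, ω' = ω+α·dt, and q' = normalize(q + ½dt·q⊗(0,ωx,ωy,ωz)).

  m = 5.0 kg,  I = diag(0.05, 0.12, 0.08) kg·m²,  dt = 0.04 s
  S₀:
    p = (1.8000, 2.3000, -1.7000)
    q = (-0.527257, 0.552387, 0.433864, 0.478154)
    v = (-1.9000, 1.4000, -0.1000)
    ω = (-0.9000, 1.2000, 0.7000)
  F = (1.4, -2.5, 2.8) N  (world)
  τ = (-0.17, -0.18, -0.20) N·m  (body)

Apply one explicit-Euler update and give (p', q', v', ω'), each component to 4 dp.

p' = (1.7240, 2.3560, -1.7040)
q' = (-0.5341, 0.5562, 0.4046, 0.4916)
v' = (-1.8888, 1.3800, -0.0776)
ω' = (-1.0091, 1.1337, 0.6378)

(τ − ω×Iω)/I = (-2.7280, -1.6575, -1.5550)
ω' = ω + α·dt = (-1.0091, 1.1337, 0.6378)
2q̇ = q⊗(0,ω) = (-0.3581963, 0.2044513, -1.4497179, 0.6842621)
updated quaternion q' = (-0.5341, 0.5562, 0.4046, 0.4916)
a = F/m = (0.2800, -0.5000, 0.5600)
new position p' = (1.7240, 2.3560, -1.7040)
v + (F/m)dt = (-1.8888, 1.3800, -0.0776)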